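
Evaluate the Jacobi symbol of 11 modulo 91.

-1

(11|91)
  = -(91|11)    [QR: both ≡ 3 mod 4, sign flips]
  = -(3|11)    [91 ≡ 3 mod 11]
  = (11|3)    [QR: both ≡ 3 mod 4, sign flips]
  = (2|3)    [11 ≡ 2 mod 3]
  = -(1|3)    [3 ≡ 3 mod 8 ⇒ (2|3) = -1]
  = -1    [(1|3) = 1]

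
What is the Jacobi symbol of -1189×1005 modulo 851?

By multiplicativity, (-1189·1005|851) = (-1189|851)·(1005|851).
First factor (-1189|851):
(-1189|851)
  = (513|851)    [-1189 ≡ 513 mod 851]
  = (851|513)    [QR: 513 ≡ 1 mod 4, sign kept]
  = (338|513)    [851 ≡ 338 mod 513]
  = (169|513)    [513 ≡ 1 mod 8 ⇒ (2|513) = +1]
  = (513|169)    [QR: 169 ≡ 1 mod 4, sign kept]
  = (6|169)    [513 ≡ 6 mod 169]
  = (3|169)    [169 ≡ 1 mod 8 ⇒ (2|169) = +1]
  = (169|3)    [QR: 169 ≡ 1 mod 4, sign kept]
  = (1|3)    [169 ≡ 1 mod 3]
  = 1    [(1|3) = 1]
Second factor (1005|851):
(1005|851)
  = (154|851)    [1005 ≡ 154 mod 851]
  = -(77|851)    [851 ≡ 3 mod 8 ⇒ (2|851) = -1]
  = -(851|77)    [QR: 77 ≡ 1 mod 4, sign kept]
  = -(4|77)    [851 ≡ 4 mod 77]
  = -(1|77)    [77 ≡ 5 mod 8 ⇒ (2|77)^2 = +1]
  = -1    [(1|77) = 1]
Product: (1)·(-1) = -1.

-1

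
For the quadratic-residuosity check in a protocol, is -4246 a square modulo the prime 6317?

Pull out -1: (-4246|6317) = (-1|6317)·(4246|6317). Since 6317 ≡ 1 (mod 4), (-1|6317) = +1. Now have (4246|6317).
Factor out 2: 4246 = 2·2123. Since 6317 ≡ 5 (mod 8), (2|6317) = -1. Now have -(2123|6317).
6317 ≡ 1 (mod 4), so quadratic reciprocity gives (2123|6317) = (6317|2123). Reduce: 6317 ≡ 2071 (mod 2123). Now have -(2071|2123).
Both 2071 ≡ 3 and 2123 ≡ 3 (mod 4), so reciprocity gives (2071|2123) = -(2123|2071). Reduce: 2123 ≡ 52 (mod 2071). Now have (52|2071).
Factor out 2: 52 = 2^2·13. Since 2071 ≡ 7 (mod 8), (2|2071) = +1, and (2|2071)^2 = +1. Now have (13|2071).
13 ≡ 1 (mod 4), so quadratic reciprocity gives (13|2071) = (2071|13). Reduce: 2071 ≡ 4 (mod 13). Now have (4|13).
Factor out 2: 4 = 2^2. Since 13 ≡ 5 (mod 8), (2|13) = -1, and (2|13)^2 = +1. Now have (1|13).
(1|13) = 1. Collecting the sign factors: 1.
(-4246|6317) = 1, and 6317 is prime, so -4246 is a quadratic residue mod 6317.

yes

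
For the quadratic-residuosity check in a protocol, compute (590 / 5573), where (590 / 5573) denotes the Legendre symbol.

(590 / 5573)
  = -(295 / 5573)    [5573 ≡ 5 mod 8 ⇒ (2 / 5573) = -1]
  = -(5573 / 295)    [QR: 5573 ≡ 1 mod 4, sign kept]
  = -(263 / 295)    [5573 ≡ 263 mod 295]
  = (295 / 263)    [QR: both ≡ 3 mod 4, sign flips]
  = (32 / 263)    [295 ≡ 32 mod 263]
  = (1 / 263)    [263 ≡ 7 mod 8 ⇒ (2 / 263)^5 = +1]
  = 1    [(1 / 263) = 1]

1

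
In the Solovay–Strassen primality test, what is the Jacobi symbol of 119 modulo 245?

(119|245)
  = (245|119)    [QR: 245 ≡ 1 mod 4, sign kept]
  = (7|119)    [245 ≡ 7 mod 119]
  = -(119|7)    [QR: both ≡ 3 mod 4, sign flips]
  = -(0|7)    [119 ≡ 0 mod 7]
  = 0    [numerator 0, gcd > 1]

0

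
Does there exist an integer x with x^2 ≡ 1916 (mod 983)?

(1916/983)
  = (933/983)    [1916 ≡ 933 mod 983]
  = (983/933)    [QR: 933 ≡ 1 mod 4, sign kept]
  = (50/933)    [983 ≡ 50 mod 933]
  = -(25/933)    [933 ≡ 5 mod 8 ⇒ (2/933) = -1]
  = -(933/25)    [QR: 25 ≡ 1 mod 4, sign kept]
  = -(8/25)    [933 ≡ 8 mod 25]
  = -(1/25)    [25 ≡ 1 mod 8 ⇒ (2/25)^3 = +1]
  = -1    [(1/25) = 1]
The Legendre symbol is -1, so x^2 ≡ 1916 (mod 983) has no solution.

no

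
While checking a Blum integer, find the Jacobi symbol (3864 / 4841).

Factor out 2: 3864 = 2^3·483. Since 4841 ≡ 1 (mod 8), (2 / 4841) = +1, and (2 / 4841)^3 = +1. Now have (483 / 4841).
4841 ≡ 1 (mod 4), so quadratic reciprocity gives (483 / 4841) = (4841 / 483). Reduce: 4841 ≡ 11 (mod 483). Now have (11 / 483).
Both 11 ≡ 3 and 483 ≡ 3 (mod 4), so reciprocity gives (11 / 483) = -(483 / 11). Reduce: 483 ≡ 10 (mod 11). Now have -(10 / 11).
Factor out 2: 10 = 2·5. Since 11 ≡ 3 (mod 8), (2 / 11) = -1. Now have (5 / 11).
5 ≡ 1 (mod 4), so quadratic reciprocity gives (5 / 11) = (11 / 5). Reduce: 11 ≡ 1 (mod 5). Now have (1 / 5).
(1 / 5) = 1. Collecting the sign factors: 1.

1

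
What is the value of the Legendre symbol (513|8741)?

-1

(513|8741)
  = (8741|513)    [QR: 513 ≡ 1 mod 4, sign kept]
  = (20|513)    [8741 ≡ 20 mod 513]
  = (5|513)    [513 ≡ 1 mod 8 ⇒ (2|513)^2 = +1]
  = (513|5)    [QR: 5 ≡ 1 mod 4, sign kept]
  = (3|5)    [513 ≡ 3 mod 5]
  = (5|3)    [QR: 5 ≡ 1 mod 4, sign kept]
  = (2|3)    [5 ≡ 2 mod 3]
  = -(1|3)    [3 ≡ 3 mod 8 ⇒ (2|3) = -1]
  = -1    [(1|3) = 1]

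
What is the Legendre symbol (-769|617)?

Pull out -1: (-769|617) = (-1|617)·(769|617). Since 617 ≡ 1 (mod 4), (-1|617) = +1. Now have (769|617).
Reduce the numerator: 769 ≡ 152 (mod 617), so (769|617) = (152|617).
Factor out 2: 152 = 2^3·19. Since 617 ≡ 1 (mod 8), (2|617) = +1, and (2|617)^3 = +1. Now have (19|617).
617 ≡ 1 (mod 4), so quadratic reciprocity gives (19|617) = (617|19). Reduce: 617 ≡ 9 (mod 19). Now have (9|19).
9 ≡ 1 (mod 4), so quadratic reciprocity gives (9|19) = (19|9). Reduce: 19 ≡ 1 (mod 9). Now have (1|9).
(1|9) = 1. Collecting the sign factors: 1.

1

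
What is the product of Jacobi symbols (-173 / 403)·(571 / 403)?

1

By multiplicativity, (-173·571 / 403) = (-173 / 403)·(571 / 403).
First factor (-173 / 403):
(-173 / 403)
  = (230 / 403)    [-173 ≡ 230 mod 403]
  = -(115 / 403)    [403 ≡ 3 mod 8 ⇒ (2 / 403) = -1]
  = (403 / 115)    [QR: both ≡ 3 mod 4, sign flips]
  = (58 / 115)    [403 ≡ 58 mod 115]
  = -(29 / 115)    [115 ≡ 3 mod 8 ⇒ (2 / 115) = -1]
  = -(115 / 29)    [QR: 29 ≡ 1 mod 4, sign kept]
  = -(28 / 29)    [115 ≡ 28 mod 29]
  = -(7 / 29)    [29 ≡ 5 mod 8 ⇒ (2 / 29)^2 = +1]
  = -(29 / 7)    [QR: 29 ≡ 1 mod 4, sign kept]
  = -(1 / 7)    [29 ≡ 1 mod 7]
  = -1    [(1 / 7) = 1]
Second factor (571 / 403):
(571 / 403)
  = (168 / 403)    [571 ≡ 168 mod 403]
  = -(21 / 403)    [403 ≡ 3 mod 8 ⇒ (2 / 403)^3 = -1]
  = -(403 / 21)    [QR: 21 ≡ 1 mod 4, sign kept]
  = -(4 / 21)    [403 ≡ 4 mod 21]
  = -(1 / 21)    [21 ≡ 5 mod 8 ⇒ (2 / 21)^2 = +1]
  = -1    [(1 / 21) = 1]
Product: (-1)·(-1) = 1.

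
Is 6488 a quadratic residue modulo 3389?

no

(6488/3389)
  = (3099/3389)    [6488 ≡ 3099 mod 3389]
  = (3389/3099)    [QR: 3389 ≡ 1 mod 4, sign kept]
  = (290/3099)    [3389 ≡ 290 mod 3099]
  = -(145/3099)    [3099 ≡ 3 mod 8 ⇒ (2/3099) = -1]
  = -(3099/145)    [QR: 145 ≡ 1 mod 4, sign kept]
  = -(54/145)    [3099 ≡ 54 mod 145]
  = -(27/145)    [145 ≡ 1 mod 8 ⇒ (2/145) = +1]
  = -(145/27)    [QR: 145 ≡ 1 mod 4, sign kept]
  = -(10/27)    [145 ≡ 10 mod 27]
  = (5/27)    [27 ≡ 3 mod 8 ⇒ (2/27) = -1]
  = (27/5)    [QR: 5 ≡ 1 mod 4, sign kept]
  = (2/5)    [27 ≡ 2 mod 5]
  = -(1/5)    [5 ≡ 5 mod 8 ⇒ (2/5) = -1]
  = -1    [(1/5) = 1]
(6488/3389) = -1, and 3389 is prime, so 6488 is not a quadratic residue mod 3389.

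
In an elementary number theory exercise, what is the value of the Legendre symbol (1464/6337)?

-1

(1464/6337)
  = (183/6337)    [6337 ≡ 1 mod 8 ⇒ (2/6337)^3 = +1]
  = (6337/183)    [QR: 6337 ≡ 1 mod 4, sign kept]
  = (115/183)    [6337 ≡ 115 mod 183]
  = -(183/115)    [QR: both ≡ 3 mod 4, sign flips]
  = -(68/115)    [183 ≡ 68 mod 115]
  = -(17/115)    [115 ≡ 3 mod 8 ⇒ (2/115)^2 = +1]
  = -(115/17)    [QR: 17 ≡ 1 mod 4, sign kept]
  = -(13/17)    [115 ≡ 13 mod 17]
  = -(17/13)    [QR: 13 ≡ 1 mod 4, sign kept]
  = -(4/13)    [17 ≡ 4 mod 13]
  = -(1/13)    [13 ≡ 5 mod 8 ⇒ (2/13)^2 = +1]
  = -1    [(1/13) = 1]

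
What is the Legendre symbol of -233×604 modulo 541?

By multiplicativity, (-233·604|541) = (-233|541)·(604|541).
First factor (-233|541):
Reduce the numerator: -233 ≡ 308 (mod 541), so (-233|541) = (308|541).
Factor out 2: 308 = 2^2·77. Since 541 ≡ 5 (mod 8), (2|541) = -1, and (2|541)^2 = +1. Now have (77|541).
77 ≡ 1 (mod 4), so quadratic reciprocity gives (77|541) = (541|77). Reduce: 541 ≡ 2 (mod 77). Now have (2|77).
Factor out 2: 2 = 2. Since 77 ≡ 5 (mod 8), (2|77) = -1. Now have -(1|77).
(1|77) = 1. Collecting the sign factors: -1.
Second factor (604|541):
Reduce the numerator: 604 ≡ 63 (mod 541), so (604|541) = (63|541).
541 ≡ 1 (mod 4), so quadratic reciprocity gives (63|541) = (541|63). Reduce: 541 ≡ 37 (mod 63). Now have (37|63).
37 ≡ 1 (mod 4), so quadratic reciprocity gives (37|63) = (63|37). Reduce: 63 ≡ 26 (mod 37). Now have (26|37).
Factor out 2: 26 = 2·13. Since 37 ≡ 5 (mod 8), (2|37) = -1. Now have -(13|37).
13 ≡ 1 (mod 4), so quadratic reciprocity gives (13|37) = (37|13). Reduce: 37 ≡ 11 (mod 13). Now have -(11|13).
13 ≡ 1 (mod 4), so quadratic reciprocity gives (11|13) = (13|11). Reduce: 13 ≡ 2 (mod 11). Now have -(2|11).
Factor out 2: 2 = 2. Since 11 ≡ 3 (mod 8), (2|11) = -1. Now have (1|11).
(1|11) = 1. Collecting the sign factors: 1.
Product: (-1)·(1) = -1.

-1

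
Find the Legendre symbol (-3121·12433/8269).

1

By multiplicativity, (-3121·12433/8269) = (-3121/8269)·(12433/8269).
First factor (-3121/8269):
(-3121/8269)
  = (3121/8269)    [8269 ≡ 1 mod 4 ⇒ (-1/8269) = +1]
  = (8269/3121)    [QR: 3121 ≡ 1 mod 4, sign kept]
  = (2027/3121)    [8269 ≡ 2027 mod 3121]
  = (3121/2027)    [QR: 3121 ≡ 1 mod 4, sign kept]
  = (1094/2027)    [3121 ≡ 1094 mod 2027]
  = -(547/2027)    [2027 ≡ 3 mod 8 ⇒ (2/2027) = -1]
  = (2027/547)    [QR: both ≡ 3 mod 4, sign flips]
  = (386/547)    [2027 ≡ 386 mod 547]
  = -(193/547)    [547 ≡ 3 mod 8 ⇒ (2/547) = -1]
  = -(547/193)    [QR: 193 ≡ 1 mod 4, sign kept]
  = -(161/193)    [547 ≡ 161 mod 193]
  = -(193/161)    [QR: 161 ≡ 1 mod 4, sign kept]
  = -(32/161)    [193 ≡ 32 mod 161]
  = -(1/161)    [161 ≡ 1 mod 8 ⇒ (2/161)^5 = +1]
  = -1    [(1/161) = 1]
Second factor (12433/8269):
(12433/8269)
  = (4164/8269)    [12433 ≡ 4164 mod 8269]
  = (1041/8269)    [8269 ≡ 5 mod 8 ⇒ (2/8269)^2 = +1]
  = (8269/1041)    [QR: 1041 ≡ 1 mod 4, sign kept]
  = (982/1041)    [8269 ≡ 982 mod 1041]
  = (491/1041)    [1041 ≡ 1 mod 8 ⇒ (2/1041) = +1]
  = (1041/491)    [QR: 1041 ≡ 1 mod 4, sign kept]
  = (59/491)    [1041 ≡ 59 mod 491]
  = -(491/59)    [QR: both ≡ 3 mod 4, sign flips]
  = -(19/59)    [491 ≡ 19 mod 59]
  = (59/19)    [QR: both ≡ 3 mod 4, sign flips]
  = (2/19)    [59 ≡ 2 mod 19]
  = -(1/19)    [19 ≡ 3 mod 8 ⇒ (2/19) = -1]
  = -1    [(1/19) = 1]
Product: (-1)·(-1) = 1.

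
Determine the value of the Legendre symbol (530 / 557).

-1

(530 / 557)
  = -(265 / 557)    [557 ≡ 5 mod 8 ⇒ (2 / 557) = -1]
  = -(557 / 265)    [QR: 265 ≡ 1 mod 4, sign kept]
  = -(27 / 265)    [557 ≡ 27 mod 265]
  = -(265 / 27)    [QR: 265 ≡ 1 mod 4, sign kept]
  = -(22 / 27)    [265 ≡ 22 mod 27]
  = (11 / 27)    [27 ≡ 3 mod 8 ⇒ (2 / 27) = -1]
  = -(27 / 11)    [QR: both ≡ 3 mod 4, sign flips]
  = -(5 / 11)    [27 ≡ 5 mod 11]
  = -(11 / 5)    [QR: 5 ≡ 1 mod 4, sign kept]
  = -(1 / 5)    [11 ≡ 1 mod 5]
  = -1    [(1 / 5) = 1]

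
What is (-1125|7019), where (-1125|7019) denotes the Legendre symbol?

(-1125|7019)
  = (5894|7019)    [-1125 ≡ 5894 mod 7019]
  = -(2947|7019)    [7019 ≡ 3 mod 8 ⇒ (2|7019) = -1]
  = (7019|2947)    [QR: both ≡ 3 mod 4, sign flips]
  = (1125|2947)    [7019 ≡ 1125 mod 2947]
  = (2947|1125)    [QR: 1125 ≡ 1 mod 4, sign kept]
  = (697|1125)    [2947 ≡ 697 mod 1125]
  = (1125|697)    [QR: 697 ≡ 1 mod 4, sign kept]
  = (428|697)    [1125 ≡ 428 mod 697]
  = (107|697)    [697 ≡ 1 mod 8 ⇒ (2|697)^2 = +1]
  = (697|107)    [QR: 697 ≡ 1 mod 4, sign kept]
  = (55|107)    [697 ≡ 55 mod 107]
  = -(107|55)    [QR: both ≡ 3 mod 4, sign flips]
  = -(52|55)    [107 ≡ 52 mod 55]
  = -(13|55)    [55 ≡ 7 mod 8 ⇒ (2|55)^2 = +1]
  = -(55|13)    [QR: 13 ≡ 1 mod 4, sign kept]
  = -(3|13)    [55 ≡ 3 mod 13]
  = -(13|3)    [QR: 13 ≡ 1 mod 4, sign kept]
  = -(1|3)    [13 ≡ 1 mod 3]
  = -1    [(1|3) = 1]

-1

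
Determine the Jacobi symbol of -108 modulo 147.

0

Pull out -1: (-108|147) = (-1|147)·(108|147). Since 147 ≡ 3 (mod 4), (-1|147) = -1. Now have -(108|147).
Factor out 2: 108 = 2^2·27. Since 147 ≡ 3 (mod 8), (2|147) = -1, and (2|147)^2 = +1. Now have -(27|147).
Both 27 ≡ 3 and 147 ≡ 3 (mod 4), so reciprocity gives (27|147) = -(147|27). Reduce: 147 ≡ 12 (mod 27). Now have (12|27).
Factor out 2: 12 = 2^2·3. Since 27 ≡ 3 (mod 8), (2|27) = -1, and (2|27)^2 = +1. Now have (3|27).
Both 3 ≡ 3 and 27 ≡ 3 (mod 4), so reciprocity gives (3|27) = -(27|3). Reduce: 27 ≡ 0 (mod 3). Now have -(0|3).
The numerator is now 0 with denominator 3 > 1: the symbol is 0.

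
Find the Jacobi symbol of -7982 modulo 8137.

Reduce the numerator: -7982 ≡ 155 (mod 8137), so (-7982|8137) = (155|8137).
8137 ≡ 1 (mod 4), so quadratic reciprocity gives (155|8137) = (8137|155). Reduce: 8137 ≡ 77 (mod 155). Now have (77|155).
77 ≡ 1 (mod 4), so quadratic reciprocity gives (77|155) = (155|77). Reduce: 155 ≡ 1 (mod 77). Now have (1|77).
(1|77) = 1. Collecting the sign factors: 1.

1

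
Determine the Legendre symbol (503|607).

(503|607)
  = -(607|503)    [QR: both ≡ 3 mod 4, sign flips]
  = -(104|503)    [607 ≡ 104 mod 503]
  = -(13|503)    [503 ≡ 7 mod 8 ⇒ (2|503)^3 = +1]
  = -(503|13)    [QR: 13 ≡ 1 mod 4, sign kept]
  = -(9|13)    [503 ≡ 9 mod 13]
  = -(13|9)    [QR: 9 ≡ 1 mod 4, sign kept]
  = -(4|9)    [13 ≡ 4 mod 9]
  = -(1|9)    [9 ≡ 1 mod 8 ⇒ (2|9)^2 = +1]
  = -1    [(1|9) = 1]

-1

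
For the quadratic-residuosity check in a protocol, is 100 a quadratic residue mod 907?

(100/907)
  = (25/907)    [907 ≡ 3 mod 8 ⇒ (2/907)^2 = +1]
  = (907/25)    [QR: 25 ≡ 1 mod 4, sign kept]
  = (7/25)    [907 ≡ 7 mod 25]
  = (25/7)    [QR: 25 ≡ 1 mod 4, sign kept]
  = (4/7)    [25 ≡ 4 mod 7]
  = (1/7)    [7 ≡ 7 mod 8 ⇒ (2/7)^2 = +1]
  = 1    [(1/7) = 1]
The Legendre symbol is 1, so x^2 ≡ 100 (mod 907) has solution.

yes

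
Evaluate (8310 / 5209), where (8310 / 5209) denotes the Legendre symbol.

-1

(8310 / 5209)
  = (3101 / 5209)    [8310 ≡ 3101 mod 5209]
  = (5209 / 3101)    [QR: 3101 ≡ 1 mod 4, sign kept]
  = (2108 / 3101)    [5209 ≡ 2108 mod 3101]
  = (527 / 3101)    [3101 ≡ 5 mod 8 ⇒ (2 / 3101)^2 = +1]
  = (3101 / 527)    [QR: 3101 ≡ 1 mod 4, sign kept]
  = (466 / 527)    [3101 ≡ 466 mod 527]
  = (233 / 527)    [527 ≡ 7 mod 8 ⇒ (2 / 527) = +1]
  = (527 / 233)    [QR: 233 ≡ 1 mod 4, sign kept]
  = (61 / 233)    [527 ≡ 61 mod 233]
  = (233 / 61)    [QR: 61 ≡ 1 mod 4, sign kept]
  = (50 / 61)    [233 ≡ 50 mod 61]
  = -(25 / 61)    [61 ≡ 5 mod 8 ⇒ (2 / 61) = -1]
  = -(61 / 25)    [QR: 25 ≡ 1 mod 4, sign kept]
  = -(11 / 25)    [61 ≡ 11 mod 25]
  = -(25 / 11)    [QR: 25 ≡ 1 mod 4, sign kept]
  = -(3 / 11)    [25 ≡ 3 mod 11]
  = (11 / 3)    [QR: both ≡ 3 mod 4, sign flips]
  = (2 / 3)    [11 ≡ 2 mod 3]
  = -(1 / 3)    [3 ≡ 3 mod 8 ⇒ (2 / 3) = -1]
  = -1    [(1 / 3) = 1]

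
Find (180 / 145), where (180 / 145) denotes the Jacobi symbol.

Reduce the numerator: 180 ≡ 35 (mod 145), so (180 / 145) = (35 / 145).
145 ≡ 1 (mod 4), so quadratic reciprocity gives (35 / 145) = (145 / 35). Reduce: 145 ≡ 5 (mod 35). Now have (5 / 35).
5 ≡ 1 (mod 4), so quadratic reciprocity gives (5 / 35) = (35 / 5). Reduce: 35 ≡ 0 (mod 5). Now have (0 / 5).
The numerator is now 0 with denominator 5 > 1: the symbol is 0.

0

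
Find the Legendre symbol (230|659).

Factor out 2: 230 = 2·115. Since 659 ≡ 3 (mod 8), (2|659) = -1. Now have -(115|659).
Both 115 ≡ 3 and 659 ≡ 3 (mod 4), so reciprocity gives (115|659) = -(659|115). Reduce: 659 ≡ 84 (mod 115). Now have (84|115).
Factor out 2: 84 = 2^2·21. Since 115 ≡ 3 (mod 8), (2|115) = -1, and (2|115)^2 = +1. Now have (21|115).
21 ≡ 1 (mod 4), so quadratic reciprocity gives (21|115) = (115|21). Reduce: 115 ≡ 10 (mod 21). Now have (10|21).
Factor out 2: 10 = 2·5. Since 21 ≡ 5 (mod 8), (2|21) = -1. Now have -(5|21).
5 ≡ 1 (mod 4), so quadratic reciprocity gives (5|21) = (21|5). Reduce: 21 ≡ 1 (mod 5). Now have -(1|5).
(1|5) = 1. Collecting the sign factors: -1.

-1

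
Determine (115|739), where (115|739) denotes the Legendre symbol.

-1

(115|739)
  = -(739|115)    [QR: both ≡ 3 mod 4, sign flips]
  = -(49|115)    [739 ≡ 49 mod 115]
  = -(115|49)    [QR: 49 ≡ 1 mod 4, sign kept]
  = -(17|49)    [115 ≡ 17 mod 49]
  = -(49|17)    [QR: 17 ≡ 1 mod 4, sign kept]
  = -(15|17)    [49 ≡ 15 mod 17]
  = -(17|15)    [QR: 17 ≡ 1 mod 4, sign kept]
  = -(2|15)    [17 ≡ 2 mod 15]
  = -(1|15)    [15 ≡ 7 mod 8 ⇒ (2|15) = +1]
  = -1    [(1|15) = 1]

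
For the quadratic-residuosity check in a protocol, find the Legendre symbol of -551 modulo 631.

1

(-551 / 631)
  = (80 / 631)    [-551 ≡ 80 mod 631]
  = (5 / 631)    [631 ≡ 7 mod 8 ⇒ (2 / 631)^4 = +1]
  = (631 / 5)    [QR: 5 ≡ 1 mod 4, sign kept]
  = (1 / 5)    [631 ≡ 1 mod 5]
  = 1    [(1 / 5) = 1]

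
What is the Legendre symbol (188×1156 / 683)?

-1

By multiplicativity, (188·1156 / 683) = (188 / 683)·(1156 / 683).
First factor (188 / 683):
(188 / 683)
  = (47 / 683)    [683 ≡ 3 mod 8 ⇒ (2 / 683)^2 = +1]
  = -(683 / 47)    [QR: both ≡ 3 mod 4, sign flips]
  = -(25 / 47)    [683 ≡ 25 mod 47]
  = -(47 / 25)    [QR: 25 ≡ 1 mod 4, sign kept]
  = -(22 / 25)    [47 ≡ 22 mod 25]
  = -(11 / 25)    [25 ≡ 1 mod 8 ⇒ (2 / 25) = +1]
  = -(25 / 11)    [QR: 25 ≡ 1 mod 4, sign kept]
  = -(3 / 11)    [25 ≡ 3 mod 11]
  = (11 / 3)    [QR: both ≡ 3 mod 4, sign flips]
  = (2 / 3)    [11 ≡ 2 mod 3]
  = -(1 / 3)    [3 ≡ 3 mod 8 ⇒ (2 / 3) = -1]
  = -1    [(1 / 3) = 1]
Second factor (1156 / 683):
(1156 / 683)
  = (473 / 683)    [1156 ≡ 473 mod 683]
  = (683 / 473)    [QR: 473 ≡ 1 mod 4, sign kept]
  = (210 / 473)    [683 ≡ 210 mod 473]
  = (105 / 473)    [473 ≡ 1 mod 8 ⇒ (2 / 473) = +1]
  = (473 / 105)    [QR: 105 ≡ 1 mod 4, sign kept]
  = (53 / 105)    [473 ≡ 53 mod 105]
  = (105 / 53)    [QR: 53 ≡ 1 mod 4, sign kept]
  = (52 / 53)    [105 ≡ 52 mod 53]
  = (13 / 53)    [53 ≡ 5 mod 8 ⇒ (2 / 53)^2 = +1]
  = (53 / 13)    [QR: 13 ≡ 1 mod 4, sign kept]
  = (1 / 13)    [53 ≡ 1 mod 13]
  = 1    [(1 / 13) = 1]
Product: (-1)·(1) = -1.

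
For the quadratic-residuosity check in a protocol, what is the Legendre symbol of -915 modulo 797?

1

(-915/797)
  = (679/797)    [-915 ≡ 679 mod 797]
  = (797/679)    [QR: 797 ≡ 1 mod 4, sign kept]
  = (118/679)    [797 ≡ 118 mod 679]
  = (59/679)    [679 ≡ 7 mod 8 ⇒ (2/679) = +1]
  = -(679/59)    [QR: both ≡ 3 mod 4, sign flips]
  = -(30/59)    [679 ≡ 30 mod 59]
  = (15/59)    [59 ≡ 3 mod 8 ⇒ (2/59) = -1]
  = -(59/15)    [QR: both ≡ 3 mod 4, sign flips]
  = -(14/15)    [59 ≡ 14 mod 15]
  = -(7/15)    [15 ≡ 7 mod 8 ⇒ (2/15) = +1]
  = (15/7)    [QR: both ≡ 3 mod 4, sign flips]
  = (1/7)    [15 ≡ 1 mod 7]
  = 1    [(1/7) = 1]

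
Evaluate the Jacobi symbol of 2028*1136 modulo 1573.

0

By multiplicativity, (2028·1136 / 1573) = (2028 / 1573)·(1136 / 1573).
First factor (2028 / 1573):
(2028 / 1573)
  = (455 / 1573)    [2028 ≡ 455 mod 1573]
  = (1573 / 455)    [QR: 1573 ≡ 1 mod 4, sign kept]
  = (208 / 455)    [1573 ≡ 208 mod 455]
  = (13 / 455)    [455 ≡ 7 mod 8 ⇒ (2 / 455)^4 = +1]
  = (455 / 13)    [QR: 13 ≡ 1 mod 4, sign kept]
  = (0 / 13)    [455 ≡ 0 mod 13]
  = 0    [numerator 0, gcd > 1]
Second factor (1136 / 1573):
(1136 / 1573)
  = (71 / 1573)    [1573 ≡ 5 mod 8 ⇒ (2 / 1573)^4 = +1]
  = (1573 / 71)    [QR: 1573 ≡ 1 mod 4, sign kept]
  = (11 / 71)    [1573 ≡ 11 mod 71]
  = -(71 / 11)    [QR: both ≡ 3 mod 4, sign flips]
  = -(5 / 11)    [71 ≡ 5 mod 11]
  = -(11 / 5)    [QR: 5 ≡ 1 mod 4, sign kept]
  = -(1 / 5)    [11 ≡ 1 mod 5]
  = -1    [(1 / 5) = 1]
Product: (0)·(-1) = 0.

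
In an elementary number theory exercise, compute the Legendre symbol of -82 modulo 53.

1

Reduce the numerator: -82 ≡ 24 (mod 53), so (-82/53) = (24/53).
Factor out 2: 24 = 2^3·3. Since 53 ≡ 5 (mod 8), (2/53) = -1, and (2/53)^3 = -1. Now have -(3/53).
53 ≡ 1 (mod 4), so quadratic reciprocity gives (3/53) = (53/3). Reduce: 53 ≡ 2 (mod 3). Now have -(2/3).
Factor out 2: 2 = 2. Since 3 ≡ 3 (mod 8), (2/3) = -1. Now have (1/3).
(1/3) = 1. Collecting the sign factors: 1.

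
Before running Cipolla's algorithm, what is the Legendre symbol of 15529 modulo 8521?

Reduce the numerator: 15529 ≡ 7008 (mod 8521), so (15529|8521) = (7008|8521).
Factor out 2: 7008 = 2^5·219. Since 8521 ≡ 1 (mod 8), (2|8521) = +1, and (2|8521)^5 = +1. Now have (219|8521).
8521 ≡ 1 (mod 4), so quadratic reciprocity gives (219|8521) = (8521|219). Reduce: 8521 ≡ 199 (mod 219). Now have (199|219).
Both 199 ≡ 3 and 219 ≡ 3 (mod 4), so reciprocity gives (199|219) = -(219|199). Reduce: 219 ≡ 20 (mod 199). Now have -(20|199).
Factor out 2: 20 = 2^2·5. Since 199 ≡ 7 (mod 8), (2|199) = +1, and (2|199)^2 = +1. Now have -(5|199).
5 ≡ 1 (mod 4), so quadratic reciprocity gives (5|199) = (199|5). Reduce: 199 ≡ 4 (mod 5). Now have -(4|5).
Factor out 2: 4 = 2^2. Since 5 ≡ 5 (mod 8), (2|5) = -1, and (2|5)^2 = +1. Now have -(1|5).
(1|5) = 1. Collecting the sign factors: -1.

-1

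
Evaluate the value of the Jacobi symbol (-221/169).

0

Pull out -1: (-221/169) = (-1/169)·(221/169). Since 169 ≡ 1 (mod 4), (-1/169) = +1. Now have (221/169).
Reduce the numerator: 221 ≡ 52 (mod 169), so (221/169) = (52/169).
Factor out 2: 52 = 2^2·13. Since 169 ≡ 1 (mod 8), (2/169) = +1, and (2/169)^2 = +1. Now have (13/169).
13 ≡ 1 (mod 4), so quadratic reciprocity gives (13/169) = (169/13). Reduce: 169 ≡ 0 (mod 13). Now have (0/13).
The numerator is now 0 with denominator 13 > 1: the symbol is 0.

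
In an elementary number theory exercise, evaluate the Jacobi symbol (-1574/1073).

1

(-1574/1073)
  = (572/1073)    [-1574 ≡ 572 mod 1073]
  = (143/1073)    [1073 ≡ 1 mod 8 ⇒ (2/1073)^2 = +1]
  = (1073/143)    [QR: 1073 ≡ 1 mod 4, sign kept]
  = (72/143)    [1073 ≡ 72 mod 143]
  = (9/143)    [143 ≡ 7 mod 8 ⇒ (2/143)^3 = +1]
  = (143/9)    [QR: 9 ≡ 1 mod 4, sign kept]
  = (8/9)    [143 ≡ 8 mod 9]
  = (1/9)    [9 ≡ 1 mod 8 ⇒ (2/9)^3 = +1]
  = 1    [(1/9) = 1]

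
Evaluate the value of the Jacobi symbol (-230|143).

1

(-230|143)
  = (56|143)    [-230 ≡ 56 mod 143]
  = (7|143)    [143 ≡ 7 mod 8 ⇒ (2|143)^3 = +1]
  = -(143|7)    [QR: both ≡ 3 mod 4, sign flips]
  = -(3|7)    [143 ≡ 3 mod 7]
  = (7|3)    [QR: both ≡ 3 mod 4, sign flips]
  = (1|3)    [7 ≡ 1 mod 3]
  = 1    [(1|3) = 1]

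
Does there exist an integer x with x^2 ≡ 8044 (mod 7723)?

(8044/7723)
  = (321/7723)    [8044 ≡ 321 mod 7723]
  = (7723/321)    [QR: 321 ≡ 1 mod 4, sign kept]
  = (19/321)    [7723 ≡ 19 mod 321]
  = (321/19)    [QR: 321 ≡ 1 mod 4, sign kept]
  = (17/19)    [321 ≡ 17 mod 19]
  = (19/17)    [QR: 17 ≡ 1 mod 4, sign kept]
  = (2/17)    [19 ≡ 2 mod 17]
  = (1/17)    [17 ≡ 1 mod 8 ⇒ (2/17) = +1]
  = 1    [(1/17) = 1]
(8044/7723) = 1, and 7723 is prime, so 8044 is a quadratic residue mod 7723.

yes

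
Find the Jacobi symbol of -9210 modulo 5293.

(-9210 / 5293)
  = (9210 / 5293)    [5293 ≡ 1 mod 4 ⇒ (-1 / 5293) = +1]
  = (3917 / 5293)    [9210 ≡ 3917 mod 5293]
  = (5293 / 3917)    [QR: 3917 ≡ 1 mod 4, sign kept]
  = (1376 / 3917)    [5293 ≡ 1376 mod 3917]
  = -(43 / 3917)    [3917 ≡ 5 mod 8 ⇒ (2 / 3917)^5 = -1]
  = -(3917 / 43)    [QR: 3917 ≡ 1 mod 4, sign kept]
  = -(4 / 43)    [3917 ≡ 4 mod 43]
  = -(1 / 43)    [43 ≡ 3 mod 8 ⇒ (2 / 43)^2 = +1]
  = -1    [(1 / 43) = 1]

-1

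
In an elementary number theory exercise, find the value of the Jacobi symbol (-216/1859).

1

Pull out -1: (-216/1859) = (-1/1859)·(216/1859). Since 1859 ≡ 3 (mod 4), (-1/1859) = -1. Now have -(216/1859).
Factor out 2: 216 = 2^3·27. Since 1859 ≡ 3 (mod 8), (2/1859) = -1, and (2/1859)^3 = -1. Now have (27/1859).
Both 27 ≡ 3 and 1859 ≡ 3 (mod 4), so reciprocity gives (27/1859) = -(1859/27). Reduce: 1859 ≡ 23 (mod 27). Now have -(23/27).
Both 23 ≡ 3 and 27 ≡ 3 (mod 4), so reciprocity gives (23/27) = -(27/23). Reduce: 27 ≡ 4 (mod 23). Now have (4/23).
Factor out 2: 4 = 2^2. Since 23 ≡ 7 (mod 8), (2/23) = +1, and (2/23)^2 = +1. Now have (1/23).
(1/23) = 1. Collecting the sign factors: 1.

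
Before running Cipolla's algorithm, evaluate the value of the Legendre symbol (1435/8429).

-1

(1435/8429)
  = (8429/1435)    [QR: 8429 ≡ 1 mod 4, sign kept]
  = (1254/1435)    [8429 ≡ 1254 mod 1435]
  = -(627/1435)    [1435 ≡ 3 mod 8 ⇒ (2/1435) = -1]
  = (1435/627)    [QR: both ≡ 3 mod 4, sign flips]
  = (181/627)    [1435 ≡ 181 mod 627]
  = (627/181)    [QR: 181 ≡ 1 mod 4, sign kept]
  = (84/181)    [627 ≡ 84 mod 181]
  = (21/181)    [181 ≡ 5 mod 8 ⇒ (2/181)^2 = +1]
  = (181/21)    [QR: 21 ≡ 1 mod 4, sign kept]
  = (13/21)    [181 ≡ 13 mod 21]
  = (21/13)    [QR: 13 ≡ 1 mod 4, sign kept]
  = (8/13)    [21 ≡ 8 mod 13]
  = -(1/13)    [13 ≡ 5 mod 8 ⇒ (2/13)^3 = -1]
  = -1    [(1/13) = 1]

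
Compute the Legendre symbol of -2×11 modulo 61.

1

By multiplicativity, (-2·11 / 61) = (-2 / 61)·(11 / 61).
First factor (-2 / 61):
Reduce the numerator: -2 ≡ 59 (mod 61), so (-2 / 61) = (59 / 61).
61 ≡ 1 (mod 4), so quadratic reciprocity gives (59 / 61) = (61 / 59). Reduce: 61 ≡ 2 (mod 59). Now have (2 / 59).
Factor out 2: 2 = 2. Since 59 ≡ 3 (mod 8), (2 / 59) = -1. Now have -(1 / 59).
(1 / 59) = 1. Collecting the sign factors: -1.
Second factor (11 / 61):
61 ≡ 1 (mod 4), so quadratic reciprocity gives (11 / 61) = (61 / 11). Reduce: 61 ≡ 6 (mod 11). Now have (6 / 11).
Factor out 2: 6 = 2·3. Since 11 ≡ 3 (mod 8), (2 / 11) = -1. Now have -(3 / 11).
Both 3 ≡ 3 and 11 ≡ 3 (mod 4), so reciprocity gives (3 / 11) = -(11 / 3). Reduce: 11 ≡ 2 (mod 3). Now have (2 / 3).
Factor out 2: 2 = 2. Since 3 ≡ 3 (mod 8), (2 / 3) = -1. Now have -(1 / 3).
(1 / 3) = 1. Collecting the sign factors: -1.
Product: (-1)·(-1) = 1.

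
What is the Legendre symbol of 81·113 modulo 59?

-1

By multiplicativity, (81·113|59) = (81|59)·(113|59).
First factor (81|59):
Reduce the numerator: 81 ≡ 22 (mod 59), so (81|59) = (22|59).
Factor out 2: 22 = 2·11. Since 59 ≡ 3 (mod 8), (2|59) = -1. Now have -(11|59).
Both 11 ≡ 3 and 59 ≡ 3 (mod 4), so reciprocity gives (11|59) = -(59|11). Reduce: 59 ≡ 4 (mod 11). Now have (4|11).
Factor out 2: 4 = 2^2. Since 11 ≡ 3 (mod 8), (2|11) = -1, and (2|11)^2 = +1. Now have (1|11).
(1|11) = 1. Collecting the sign factors: 1.
Second factor (113|59):
Reduce the numerator: 113 ≡ 54 (mod 59), so (113|59) = (54|59).
Factor out 2: 54 = 2·27. Since 59 ≡ 3 (mod 8), (2|59) = -1. Now have -(27|59).
Both 27 ≡ 3 and 59 ≡ 3 (mod 4), so reciprocity gives (27|59) = -(59|27). Reduce: 59 ≡ 5 (mod 27). Now have (5|27).
5 ≡ 1 (mod 4), so quadratic reciprocity gives (5|27) = (27|5). Reduce: 27 ≡ 2 (mod 5). Now have (2|5).
Factor out 2: 2 = 2. Since 5 ≡ 5 (mod 8), (2|5) = -1. Now have -(1|5).
(1|5) = 1. Collecting the sign factors: -1.
Product: (1)·(-1) = -1.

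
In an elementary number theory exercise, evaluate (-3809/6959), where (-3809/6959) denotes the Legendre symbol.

-1

(-3809/6959)
  = (3150/6959)    [-3809 ≡ 3150 mod 6959]
  = (1575/6959)    [6959 ≡ 7 mod 8 ⇒ (2/6959) = +1]
  = -(6959/1575)    [QR: both ≡ 3 mod 4, sign flips]
  = -(659/1575)    [6959 ≡ 659 mod 1575]
  = (1575/659)    [QR: both ≡ 3 mod 4, sign flips]
  = (257/659)    [1575 ≡ 257 mod 659]
  = (659/257)    [QR: 257 ≡ 1 mod 4, sign kept]
  = (145/257)    [659 ≡ 145 mod 257]
  = (257/145)    [QR: 145 ≡ 1 mod 4, sign kept]
  = (112/145)    [257 ≡ 112 mod 145]
  = (7/145)    [145 ≡ 1 mod 8 ⇒ (2/145)^4 = +1]
  = (145/7)    [QR: 145 ≡ 1 mod 4, sign kept]
  = (5/7)    [145 ≡ 5 mod 7]
  = (7/5)    [QR: 5 ≡ 1 mod 4, sign kept]
  = (2/5)    [7 ≡ 2 mod 5]
  = -(1/5)    [5 ≡ 5 mod 8 ⇒ (2/5) = -1]
  = -1    [(1/5) = 1]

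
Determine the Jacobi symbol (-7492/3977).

1

Reduce the numerator: -7492 ≡ 462 (mod 3977), so (-7492/3977) = (462/3977).
Factor out 2: 462 = 2·231. Since 3977 ≡ 1 (mod 8), (2/3977) = +1. Now have (231/3977).
3977 ≡ 1 (mod 4), so quadratic reciprocity gives (231/3977) = (3977/231). Reduce: 3977 ≡ 50 (mod 231). Now have (50/231).
Factor out 2: 50 = 2·25. Since 231 ≡ 7 (mod 8), (2/231) = +1. Now have (25/231).
25 ≡ 1 (mod 4), so quadratic reciprocity gives (25/231) = (231/25). Reduce: 231 ≡ 6 (mod 25). Now have (6/25).
Factor out 2: 6 = 2·3. Since 25 ≡ 1 (mod 8), (2/25) = +1. Now have (3/25).
25 ≡ 1 (mod 4), so quadratic reciprocity gives (3/25) = (25/3). Reduce: 25 ≡ 1 (mod 3). Now have (1/3).
(1/3) = 1. Collecting the sign factors: 1.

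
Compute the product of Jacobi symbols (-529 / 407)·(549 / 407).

-1

By multiplicativity, (-529·549 / 407) = (-529 / 407)·(549 / 407).
First factor (-529 / 407):
Pull out -1: (-529 / 407) = (-1 / 407)·(529 / 407). Since 407 ≡ 3 (mod 4), (-1 / 407) = -1. Now have -(529 / 407).
Reduce the numerator: 529 ≡ 122 (mod 407), so (529 / 407) = (122 / 407).
Factor out 2: 122 = 2·61. Since 407 ≡ 7 (mod 8), (2 / 407) = +1. Now have -(61 / 407).
61 ≡ 1 (mod 4), so quadratic reciprocity gives (61 / 407) = (407 / 61). Reduce: 407 ≡ 41 (mod 61). Now have -(41 / 61).
41 ≡ 1 (mod 4), so quadratic reciprocity gives (41 / 61) = (61 / 41). Reduce: 61 ≡ 20 (mod 41). Now have -(20 / 41).
Factor out 2: 20 = 2^2·5. Since 41 ≡ 1 (mod 8), (2 / 41) = +1, and (2 / 41)^2 = +1. Now have -(5 / 41).
5 ≡ 1 (mod 4), so quadratic reciprocity gives (5 / 41) = (41 / 5). Reduce: 41 ≡ 1 (mod 5). Now have -(1 / 5).
(1 / 5) = 1. Collecting the sign factors: -1.
Second factor (549 / 407):
Reduce the numerator: 549 ≡ 142 (mod 407), so (549 / 407) = (142 / 407).
Factor out 2: 142 = 2·71. Since 407 ≡ 7 (mod 8), (2 / 407) = +1. Now have (71 / 407).
Both 71 ≡ 3 and 407 ≡ 3 (mod 4), so reciprocity gives (71 / 407) = -(407 / 71). Reduce: 407 ≡ 52 (mod 71). Now have -(52 / 71).
Factor out 2: 52 = 2^2·13. Since 71 ≡ 7 (mod 8), (2 / 71) = +1, and (2 / 71)^2 = +1. Now have -(13 / 71).
13 ≡ 1 (mod 4), so quadratic reciprocity gives (13 / 71) = (71 / 13). Reduce: 71 ≡ 6 (mod 13). Now have -(6 / 13).
Factor out 2: 6 = 2·3. Since 13 ≡ 5 (mod 8), (2 / 13) = -1. Now have (3 / 13).
13 ≡ 1 (mod 4), so quadratic reciprocity gives (3 / 13) = (13 / 3). Reduce: 13 ≡ 1 (mod 3). Now have (1 / 3).
(1 / 3) = 1. Collecting the sign factors: 1.
Product: (-1)·(1) = -1.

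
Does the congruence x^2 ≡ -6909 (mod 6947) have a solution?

no

(-6909/6947)
  = -(6909/6947)    [6947 ≡ 3 mod 4 ⇒ (-1/6947) = -1]
  = -(6947/6909)    [QR: 6909 ≡ 1 mod 4, sign kept]
  = -(38/6909)    [6947 ≡ 38 mod 6909]
  = (19/6909)    [6909 ≡ 5 mod 8 ⇒ (2/6909) = -1]
  = (6909/19)    [QR: 6909 ≡ 1 mod 4, sign kept]
  = (12/19)    [6909 ≡ 12 mod 19]
  = (3/19)    [19 ≡ 3 mod 8 ⇒ (2/19)^2 = +1]
  = -(19/3)    [QR: both ≡ 3 mod 4, sign flips]
  = -(1/3)    [19 ≡ 1 mod 3]
  = -1    [(1/3) = 1]
(-6909/6947) = -1, and 6947 is prime, so -6909 is not a quadratic residue mod 6947.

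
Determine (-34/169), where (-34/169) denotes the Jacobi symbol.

(-34/169)
  = (135/169)    [-34 ≡ 135 mod 169]
  = (169/135)    [QR: 169 ≡ 1 mod 4, sign kept]
  = (34/135)    [169 ≡ 34 mod 135]
  = (17/135)    [135 ≡ 7 mod 8 ⇒ (2/135) = +1]
  = (135/17)    [QR: 17 ≡ 1 mod 4, sign kept]
  = (16/17)    [135 ≡ 16 mod 17]
  = (1/17)    [17 ≡ 1 mod 8 ⇒ (2/17)^4 = +1]
  = 1    [(1/17) = 1]

1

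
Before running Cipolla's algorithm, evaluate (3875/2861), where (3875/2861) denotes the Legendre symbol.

1

Reduce the numerator: 3875 ≡ 1014 (mod 2861), so (3875/2861) = (1014/2861).
Factor out 2: 1014 = 2·507. Since 2861 ≡ 5 (mod 8), (2/2861) = -1. Now have -(507/2861).
2861 ≡ 1 (mod 4), so quadratic reciprocity gives (507/2861) = (2861/507). Reduce: 2861 ≡ 326 (mod 507). Now have -(326/507).
Factor out 2: 326 = 2·163. Since 507 ≡ 3 (mod 8), (2/507) = -1. Now have (163/507).
Both 163 ≡ 3 and 507 ≡ 3 (mod 4), so reciprocity gives (163/507) = -(507/163). Reduce: 507 ≡ 18 (mod 163). Now have -(18/163).
Factor out 2: 18 = 2·9. Since 163 ≡ 3 (mod 8), (2/163) = -1. Now have (9/163).
9 ≡ 1 (mod 4), so quadratic reciprocity gives (9/163) = (163/9). Reduce: 163 ≡ 1 (mod 9). Now have (1/9).
(1/9) = 1. Collecting the sign factors: 1.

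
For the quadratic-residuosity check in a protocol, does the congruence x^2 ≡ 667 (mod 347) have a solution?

Reduce the numerator: 667 ≡ 320 (mod 347), so (667/347) = (320/347).
Factor out 2: 320 = 2^6·5. Since 347 ≡ 3 (mod 8), (2/347) = -1, and (2/347)^6 = +1. Now have (5/347).
5 ≡ 1 (mod 4), so quadratic reciprocity gives (5/347) = (347/5). Reduce: 347 ≡ 2 (mod 5). Now have (2/5).
Factor out 2: 2 = 2. Since 5 ≡ 5 (mod 8), (2/5) = -1. Now have -(1/5).
(1/5) = 1. Collecting the sign factors: -1.
The Legendre symbol is -1, so x^2 ≡ 667 (mod 347) has no solution.

no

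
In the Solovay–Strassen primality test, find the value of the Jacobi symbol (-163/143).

Reduce the numerator: -163 ≡ 123 (mod 143), so (-163/143) = (123/143).
Both 123 ≡ 3 and 143 ≡ 3 (mod 4), so reciprocity gives (123/143) = -(143/123). Reduce: 143 ≡ 20 (mod 123). Now have -(20/123).
Factor out 2: 20 = 2^2·5. Since 123 ≡ 3 (mod 8), (2/123) = -1, and (2/123)^2 = +1. Now have -(5/123).
5 ≡ 1 (mod 4), so quadratic reciprocity gives (5/123) = (123/5). Reduce: 123 ≡ 3 (mod 5). Now have -(3/5).
5 ≡ 1 (mod 4), so quadratic reciprocity gives (3/5) = (5/3). Reduce: 5 ≡ 2 (mod 3). Now have -(2/3).
Factor out 2: 2 = 2. Since 3 ≡ 3 (mod 8), (2/3) = -1. Now have (1/3).
(1/3) = 1. Collecting the sign factors: 1.

1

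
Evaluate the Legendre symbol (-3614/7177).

-1

Reduce the numerator: -3614 ≡ 3563 (mod 7177), so (-3614/7177) = (3563/7177).
7177 ≡ 1 (mod 4), so quadratic reciprocity gives (3563/7177) = (7177/3563). Reduce: 7177 ≡ 51 (mod 3563). Now have (51/3563).
Both 51 ≡ 3 and 3563 ≡ 3 (mod 4), so reciprocity gives (51/3563) = -(3563/51). Reduce: 3563 ≡ 44 (mod 51). Now have -(44/51).
Factor out 2: 44 = 2^2·11. Since 51 ≡ 3 (mod 8), (2/51) = -1, and (2/51)^2 = +1. Now have -(11/51).
Both 11 ≡ 3 and 51 ≡ 3 (mod 4), so reciprocity gives (11/51) = -(51/11). Reduce: 51 ≡ 7 (mod 11). Now have (7/11).
Both 7 ≡ 3 and 11 ≡ 3 (mod 4), so reciprocity gives (7/11) = -(11/7). Reduce: 11 ≡ 4 (mod 7). Now have -(4/7).
Factor out 2: 4 = 2^2. Since 7 ≡ 7 (mod 8), (2/7) = +1, and (2/7)^2 = +1. Now have -(1/7).
(1/7) = 1. Collecting the sign factors: -1.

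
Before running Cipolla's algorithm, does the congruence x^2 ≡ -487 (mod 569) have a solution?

(-487|569)
  = (487|569)    [569 ≡ 1 mod 4 ⇒ (-1|569) = +1]
  = (569|487)    [QR: 569 ≡ 1 mod 4, sign kept]
  = (82|487)    [569 ≡ 82 mod 487]
  = (41|487)    [487 ≡ 7 mod 8 ⇒ (2|487) = +1]
  = (487|41)    [QR: 41 ≡ 1 mod 4, sign kept]
  = (36|41)    [487 ≡ 36 mod 41]
  = (9|41)    [41 ≡ 1 mod 8 ⇒ (2|41)^2 = +1]
  = (41|9)    [QR: 9 ≡ 1 mod 4, sign kept]
  = (5|9)    [41 ≡ 5 mod 9]
  = (9|5)    [QR: 5 ≡ 1 mod 4, sign kept]
  = (4|5)    [9 ≡ 4 mod 5]
  = (1|5)    [5 ≡ 5 mod 8 ⇒ (2|5)^2 = +1]
  = 1    [(1|5) = 1]
(-487|569) = 1, and 569 is prime, so -487 is a quadratic residue mod 569.

yes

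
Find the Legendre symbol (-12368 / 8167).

-1

Reduce the numerator: -12368 ≡ 3966 (mod 8167), so (-12368 / 8167) = (3966 / 8167).
Factor out 2: 3966 = 2·1983. Since 8167 ≡ 7 (mod 8), (2 / 8167) = +1. Now have (1983 / 8167).
Both 1983 ≡ 3 and 8167 ≡ 3 (mod 4), so reciprocity gives (1983 / 8167) = -(8167 / 1983). Reduce: 8167 ≡ 235 (mod 1983). Now have -(235 / 1983).
Both 235 ≡ 3 and 1983 ≡ 3 (mod 4), so reciprocity gives (235 / 1983) = -(1983 / 235). Reduce: 1983 ≡ 103 (mod 235). Now have (103 / 235).
Both 103 ≡ 3 and 235 ≡ 3 (mod 4), so reciprocity gives (103 / 235) = -(235 / 103). Reduce: 235 ≡ 29 (mod 103). Now have -(29 / 103).
29 ≡ 1 (mod 4), so quadratic reciprocity gives (29 / 103) = (103 / 29). Reduce: 103 ≡ 16 (mod 29). Now have -(16 / 29).
Factor out 2: 16 = 2^4. Since 29 ≡ 5 (mod 8), (2 / 29) = -1, and (2 / 29)^4 = +1. Now have -(1 / 29).
(1 / 29) = 1. Collecting the sign factors: -1.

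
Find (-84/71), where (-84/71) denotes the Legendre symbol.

Reduce the numerator: -84 ≡ 58 (mod 71), so (-84/71) = (58/71).
Factor out 2: 58 = 2·29. Since 71 ≡ 7 (mod 8), (2/71) = +1. Now have (29/71).
29 ≡ 1 (mod 4), so quadratic reciprocity gives (29/71) = (71/29). Reduce: 71 ≡ 13 (mod 29). Now have (13/29).
13 ≡ 1 (mod 4), so quadratic reciprocity gives (13/29) = (29/13). Reduce: 29 ≡ 3 (mod 13). Now have (3/13).
13 ≡ 1 (mod 4), so quadratic reciprocity gives (3/13) = (13/3). Reduce: 13 ≡ 1 (mod 3). Now have (1/3).
(1/3) = 1. Collecting the sign factors: 1.

1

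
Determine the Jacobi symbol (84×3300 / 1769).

-1

By multiplicativity, (84·3300 / 1769) = (84 / 1769)·(3300 / 1769).
First factor (84 / 1769):
(84 / 1769)
  = (21 / 1769)    [1769 ≡ 1 mod 8 ⇒ (2 / 1769)^2 = +1]
  = (1769 / 21)    [QR: 21 ≡ 1 mod 4, sign kept]
  = (5 / 21)    [1769 ≡ 5 mod 21]
  = (21 / 5)    [QR: 5 ≡ 1 mod 4, sign kept]
  = (1 / 5)    [21 ≡ 1 mod 5]
  = 1    [(1 / 5) = 1]
Second factor (3300 / 1769):
(3300 / 1769)
  = (1531 / 1769)    [3300 ≡ 1531 mod 1769]
  = (1769 / 1531)    [QR: 1769 ≡ 1 mod 4, sign kept]
  = (238 / 1531)    [1769 ≡ 238 mod 1531]
  = -(119 / 1531)    [1531 ≡ 3 mod 8 ⇒ (2 / 1531) = -1]
  = (1531 / 119)    [QR: both ≡ 3 mod 4, sign flips]
  = (103 / 119)    [1531 ≡ 103 mod 119]
  = -(119 / 103)    [QR: both ≡ 3 mod 4, sign flips]
  = -(16 / 103)    [119 ≡ 16 mod 103]
  = -(1 / 103)    [103 ≡ 7 mod 8 ⇒ (2 / 103)^4 = +1]
  = -1    [(1 / 103) = 1]
Product: (1)·(-1) = -1.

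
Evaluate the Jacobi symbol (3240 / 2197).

1

(3240 / 2197)
  = (1043 / 2197)    [3240 ≡ 1043 mod 2197]
  = (2197 / 1043)    [QR: 2197 ≡ 1 mod 4, sign kept]
  = (111 / 1043)    [2197 ≡ 111 mod 1043]
  = -(1043 / 111)    [QR: both ≡ 3 mod 4, sign flips]
  = -(44 / 111)    [1043 ≡ 44 mod 111]
  = -(11 / 111)    [111 ≡ 7 mod 8 ⇒ (2 / 111)^2 = +1]
  = (111 / 11)    [QR: both ≡ 3 mod 4, sign flips]
  = (1 / 11)    [111 ≡ 1 mod 11]
  = 1    [(1 / 11) = 1]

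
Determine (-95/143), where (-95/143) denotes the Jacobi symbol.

1

Pull out -1: (-95/143) = (-1/143)·(95/143). Since 143 ≡ 3 (mod 4), (-1/143) = -1. Now have -(95/143).
Both 95 ≡ 3 and 143 ≡ 3 (mod 4), so reciprocity gives (95/143) = -(143/95). Reduce: 143 ≡ 48 (mod 95). Now have (48/95).
Factor out 2: 48 = 2^4·3. Since 95 ≡ 7 (mod 8), (2/95) = +1, and (2/95)^4 = +1. Now have (3/95).
Both 3 ≡ 3 and 95 ≡ 3 (mod 4), so reciprocity gives (3/95) = -(95/3). Reduce: 95 ≡ 2 (mod 3). Now have -(2/3).
Factor out 2: 2 = 2. Since 3 ≡ 3 (mod 8), (2/3) = -1. Now have (1/3).
(1/3) = 1. Collecting the sign factors: 1.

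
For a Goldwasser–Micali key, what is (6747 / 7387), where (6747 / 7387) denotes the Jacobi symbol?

-1

Both 6747 ≡ 3 and 7387 ≡ 3 (mod 4), so reciprocity gives (6747 / 7387) = -(7387 / 6747). Reduce: 7387 ≡ 640 (mod 6747). Now have -(640 / 6747).
Factor out 2: 640 = 2^7·5. Since 6747 ≡ 3 (mod 8), (2 / 6747) = -1, and (2 / 6747)^7 = -1. Now have (5 / 6747).
5 ≡ 1 (mod 4), so quadratic reciprocity gives (5 / 6747) = (6747 / 5). Reduce: 6747 ≡ 2 (mod 5). Now have (2 / 5).
Factor out 2: 2 = 2. Since 5 ≡ 5 (mod 8), (2 / 5) = -1. Now have -(1 / 5).
(1 / 5) = 1. Collecting the sign factors: -1.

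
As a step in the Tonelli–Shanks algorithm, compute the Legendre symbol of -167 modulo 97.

1

(-167/97)
  = (27/97)    [-167 ≡ 27 mod 97]
  = (97/27)    [QR: 97 ≡ 1 mod 4, sign kept]
  = (16/27)    [97 ≡ 16 mod 27]
  = (1/27)    [27 ≡ 3 mod 8 ⇒ (2/27)^4 = +1]
  = 1    [(1/27) = 1]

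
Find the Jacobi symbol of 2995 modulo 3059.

-1

Both 2995 ≡ 3 and 3059 ≡ 3 (mod 4), so reciprocity gives (2995|3059) = -(3059|2995). Reduce: 3059 ≡ 64 (mod 2995). Now have -(64|2995).
Factor out 2: 64 = 2^6. Since 2995 ≡ 3 (mod 8), (2|2995) = -1, and (2|2995)^6 = +1. Now have -(1|2995).
(1|2995) = 1. Collecting the sign factors: -1.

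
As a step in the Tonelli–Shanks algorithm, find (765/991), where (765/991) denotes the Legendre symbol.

765 ≡ 1 (mod 4), so quadratic reciprocity gives (765/991) = (991/765). Reduce: 991 ≡ 226 (mod 765). Now have (226/765).
Factor out 2: 226 = 2·113. Since 765 ≡ 5 (mod 8), (2/765) = -1. Now have -(113/765).
113 ≡ 1 (mod 4), so quadratic reciprocity gives (113/765) = (765/113). Reduce: 765 ≡ 87 (mod 113). Now have -(87/113).
113 ≡ 1 (mod 4), so quadratic reciprocity gives (87/113) = (113/87). Reduce: 113 ≡ 26 (mod 87). Now have -(26/87).
Factor out 2: 26 = 2·13. Since 87 ≡ 7 (mod 8), (2/87) = +1. Now have -(13/87).
13 ≡ 1 (mod 4), so quadratic reciprocity gives (13/87) = (87/13). Reduce: 87 ≡ 9 (mod 13). Now have -(9/13).
9 ≡ 1 (mod 4), so quadratic reciprocity gives (9/13) = (13/9). Reduce: 13 ≡ 4 (mod 9). Now have -(4/9).
Factor out 2: 4 = 2^2. Since 9 ≡ 1 (mod 8), (2/9) = +1, and (2/9)^2 = +1. Now have -(1/9).
(1/9) = 1. Collecting the sign factors: -1.

-1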